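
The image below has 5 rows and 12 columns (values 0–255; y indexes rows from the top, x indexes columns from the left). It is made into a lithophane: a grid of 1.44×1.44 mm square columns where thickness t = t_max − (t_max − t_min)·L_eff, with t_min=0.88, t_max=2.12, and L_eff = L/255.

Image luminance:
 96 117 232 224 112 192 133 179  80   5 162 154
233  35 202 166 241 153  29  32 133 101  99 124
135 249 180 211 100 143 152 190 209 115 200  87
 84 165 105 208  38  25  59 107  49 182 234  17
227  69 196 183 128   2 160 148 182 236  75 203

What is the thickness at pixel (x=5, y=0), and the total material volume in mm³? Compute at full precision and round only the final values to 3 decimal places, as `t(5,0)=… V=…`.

span = t_max - t_min = 2.12 - 0.88 = 1.240
L(5,0) = 192, L_eff = 192/255 = 0.752941
t(5,0) = 2.12 - 1.240·0.752941 = 1.186
Σt over all 5·12 pixels = 554003/6375 ≈ 86.9024314
V = pitch²·Σt = 1.44²·554003/6375 = 180.201

t(5,0)=1.186 V=180.201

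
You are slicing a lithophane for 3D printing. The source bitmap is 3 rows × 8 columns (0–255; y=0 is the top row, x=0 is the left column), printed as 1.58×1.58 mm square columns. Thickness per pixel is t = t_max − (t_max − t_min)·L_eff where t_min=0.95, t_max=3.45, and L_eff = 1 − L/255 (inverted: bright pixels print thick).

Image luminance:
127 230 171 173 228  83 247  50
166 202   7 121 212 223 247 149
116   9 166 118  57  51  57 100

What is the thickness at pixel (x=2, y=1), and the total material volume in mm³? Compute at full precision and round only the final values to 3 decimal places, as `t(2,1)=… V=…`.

t(2,1)=1.019 V=137.929

span = t_max - t_min = 3.45 - 0.95 = 2.500
L(2,1) = 7, L_eff = 1 - 7/255 = 0.972549 (inverted)
t(2,1) = 3.45 - 2.500·0.972549 = 1.019
Σt over all 3·8 pixels = 14089/255 ≈ 55.2509804
V = pitch²·Σt = 1.58²·14089/255 = 137.929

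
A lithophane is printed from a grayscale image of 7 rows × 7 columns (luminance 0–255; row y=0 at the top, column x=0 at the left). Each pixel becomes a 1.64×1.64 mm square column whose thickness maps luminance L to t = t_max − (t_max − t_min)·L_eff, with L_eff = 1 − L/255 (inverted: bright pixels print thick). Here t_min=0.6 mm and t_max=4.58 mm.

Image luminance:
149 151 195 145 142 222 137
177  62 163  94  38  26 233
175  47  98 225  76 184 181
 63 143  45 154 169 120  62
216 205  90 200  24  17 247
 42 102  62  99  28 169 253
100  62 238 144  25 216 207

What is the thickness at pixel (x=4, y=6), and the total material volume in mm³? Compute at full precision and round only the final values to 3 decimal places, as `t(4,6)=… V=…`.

span = t_max - t_min = 4.58 - 0.6 = 3.980
L(4,6) = 25, L_eff = 1 - 25/255 = 0.901961 (inverted)
t(4,6) = 4.58 - 3.980·0.901961 = 0.990
Σt over all 7·7 pixels = 826414/6375 ≈ 129.6335686
V = pitch²·Σt = 1.64²·826414/6375 = 348.662

t(4,6)=0.990 V=348.662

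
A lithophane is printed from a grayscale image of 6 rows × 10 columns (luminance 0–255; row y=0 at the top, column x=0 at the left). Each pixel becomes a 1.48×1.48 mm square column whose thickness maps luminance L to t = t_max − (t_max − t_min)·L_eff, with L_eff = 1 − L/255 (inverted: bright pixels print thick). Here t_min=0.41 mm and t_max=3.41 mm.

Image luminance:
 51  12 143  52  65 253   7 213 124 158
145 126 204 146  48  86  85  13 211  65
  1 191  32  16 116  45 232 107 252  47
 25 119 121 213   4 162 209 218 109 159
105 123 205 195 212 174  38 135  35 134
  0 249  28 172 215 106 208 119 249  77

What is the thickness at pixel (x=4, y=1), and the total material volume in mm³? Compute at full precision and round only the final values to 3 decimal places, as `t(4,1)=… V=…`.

t(4,1)=0.975 V=243.650

span = t_max - t_min = 3.41 - 0.41 = 3.000
L(4,1) = 48, L_eff = 1 - 48/255 = 0.811765 (inverted)
t(4,1) = 3.41 - 3.000·0.811765 = 0.975
Σt over all 6·10 pixels = 1891/17 ≈ 111.2352941
V = pitch²·Σt = 1.48²·1891/17 = 243.650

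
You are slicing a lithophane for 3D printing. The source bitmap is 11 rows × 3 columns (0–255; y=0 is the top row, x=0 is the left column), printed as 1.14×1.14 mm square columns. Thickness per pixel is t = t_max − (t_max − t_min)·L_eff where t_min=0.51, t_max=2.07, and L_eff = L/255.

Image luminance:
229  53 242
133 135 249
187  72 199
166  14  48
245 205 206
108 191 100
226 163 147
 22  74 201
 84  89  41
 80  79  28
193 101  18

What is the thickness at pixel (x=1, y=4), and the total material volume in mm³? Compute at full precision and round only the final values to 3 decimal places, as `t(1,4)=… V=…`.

t(1,4)=0.816 V=54.366

span = t_max - t_min = 2.07 - 0.51 = 1.560
L(1,4) = 205, L_eff = 205/255 = 0.803922
t(1,4) = 2.07 - 1.560·0.803922 = 0.816
Σt over all 11·3 pixels = 355579/8500 ≈ 41.8328235
V = pitch²·Σt = 1.14²·355579/8500 = 54.366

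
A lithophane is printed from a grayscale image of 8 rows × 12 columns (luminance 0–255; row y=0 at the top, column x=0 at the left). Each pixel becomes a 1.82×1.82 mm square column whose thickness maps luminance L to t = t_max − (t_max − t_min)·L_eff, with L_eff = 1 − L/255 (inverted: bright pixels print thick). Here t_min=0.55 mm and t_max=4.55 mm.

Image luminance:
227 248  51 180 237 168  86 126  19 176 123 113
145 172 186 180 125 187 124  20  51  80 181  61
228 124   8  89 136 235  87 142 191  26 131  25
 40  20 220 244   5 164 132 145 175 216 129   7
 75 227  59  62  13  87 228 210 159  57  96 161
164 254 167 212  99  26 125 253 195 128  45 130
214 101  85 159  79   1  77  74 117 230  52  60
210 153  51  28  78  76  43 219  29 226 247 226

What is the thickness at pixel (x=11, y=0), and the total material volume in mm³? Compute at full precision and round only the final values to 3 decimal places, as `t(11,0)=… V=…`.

span = t_max - t_min = 4.55 - 0.55 = 4.000
L(11,0) = 113, L_eff = 1 - 113/255 = 0.556863 (inverted)
t(11,0) = 4.55 - 4.000·0.556863 = 2.323
Σt over all 8·12 pixels = 20824/85 ≈ 244.9882353
V = pitch²·Σt = 1.82²·20824/85 = 811.499

t(11,0)=2.323 V=811.499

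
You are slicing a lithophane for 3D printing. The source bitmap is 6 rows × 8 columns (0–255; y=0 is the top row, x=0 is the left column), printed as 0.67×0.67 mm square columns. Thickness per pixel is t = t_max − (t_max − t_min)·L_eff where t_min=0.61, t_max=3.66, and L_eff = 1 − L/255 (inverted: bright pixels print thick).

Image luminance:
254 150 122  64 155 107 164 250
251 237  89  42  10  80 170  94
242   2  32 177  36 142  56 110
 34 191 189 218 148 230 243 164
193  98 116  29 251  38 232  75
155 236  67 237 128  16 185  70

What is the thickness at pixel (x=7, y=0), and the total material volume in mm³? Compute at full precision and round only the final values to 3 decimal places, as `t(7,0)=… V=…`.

t(7,0)=3.600 V=48.468

span = t_max - t_min = 3.66 - 0.61 = 3.050
L(7,0) = 250, L_eff = 1 - 250/255 = 0.019608 (inverted)
t(7,0) = 3.66 - 3.050·0.019608 = 3.600
Σt over all 6·8 pixels = 107.97
V = pitch²·Σt = 0.67²·107.97 = 48.468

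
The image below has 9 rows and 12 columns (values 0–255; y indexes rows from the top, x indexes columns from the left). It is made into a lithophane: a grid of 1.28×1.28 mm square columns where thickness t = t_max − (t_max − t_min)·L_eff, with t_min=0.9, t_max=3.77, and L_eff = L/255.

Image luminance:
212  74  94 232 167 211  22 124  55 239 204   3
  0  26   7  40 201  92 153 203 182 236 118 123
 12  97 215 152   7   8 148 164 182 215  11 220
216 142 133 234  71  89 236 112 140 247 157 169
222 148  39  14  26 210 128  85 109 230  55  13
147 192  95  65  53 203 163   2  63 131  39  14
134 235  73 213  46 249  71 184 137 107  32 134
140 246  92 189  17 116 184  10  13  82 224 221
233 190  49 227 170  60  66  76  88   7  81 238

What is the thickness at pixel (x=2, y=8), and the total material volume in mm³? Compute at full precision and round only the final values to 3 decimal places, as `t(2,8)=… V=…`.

t(2,8)=3.219 V=418.612

span = t_max - t_min = 3.77 - 0.9 = 2.870
L(2,8) = 49, L_eff = 49/255 = 0.192157
t(2,8) = 3.77 - 2.870·0.192157 = 3.219
Σt over all 9·12 pixels = 1303051/5100 ≈ 255.5001961
V = pitch²·Σt = 1.28²·1303051/5100 = 418.612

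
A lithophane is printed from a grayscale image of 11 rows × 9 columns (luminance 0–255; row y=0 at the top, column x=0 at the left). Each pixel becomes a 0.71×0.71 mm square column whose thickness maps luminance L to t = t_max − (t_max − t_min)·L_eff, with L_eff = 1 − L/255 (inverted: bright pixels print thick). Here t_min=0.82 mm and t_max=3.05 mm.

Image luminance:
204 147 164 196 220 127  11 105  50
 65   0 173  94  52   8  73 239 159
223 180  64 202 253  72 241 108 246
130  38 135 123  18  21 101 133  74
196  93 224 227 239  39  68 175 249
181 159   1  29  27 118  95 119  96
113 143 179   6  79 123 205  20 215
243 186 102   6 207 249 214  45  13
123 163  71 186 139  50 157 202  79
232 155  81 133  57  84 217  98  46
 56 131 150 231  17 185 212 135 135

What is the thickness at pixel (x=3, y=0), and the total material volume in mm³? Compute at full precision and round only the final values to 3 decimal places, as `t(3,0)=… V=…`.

t(3,0)=2.534 V=96.720

span = t_max - t_min = 3.05 - 0.82 = 2.230
L(3,0) = 196, L_eff = 1 - 196/255 = 0.231373 (inverted)
t(3,0) = 3.05 - 2.230·0.231373 = 2.534
Σt over all 11·9 pixels = 1630867/8500 ≈ 191.8667059
V = pitch²·Σt = 0.71²·1630867/8500 = 96.720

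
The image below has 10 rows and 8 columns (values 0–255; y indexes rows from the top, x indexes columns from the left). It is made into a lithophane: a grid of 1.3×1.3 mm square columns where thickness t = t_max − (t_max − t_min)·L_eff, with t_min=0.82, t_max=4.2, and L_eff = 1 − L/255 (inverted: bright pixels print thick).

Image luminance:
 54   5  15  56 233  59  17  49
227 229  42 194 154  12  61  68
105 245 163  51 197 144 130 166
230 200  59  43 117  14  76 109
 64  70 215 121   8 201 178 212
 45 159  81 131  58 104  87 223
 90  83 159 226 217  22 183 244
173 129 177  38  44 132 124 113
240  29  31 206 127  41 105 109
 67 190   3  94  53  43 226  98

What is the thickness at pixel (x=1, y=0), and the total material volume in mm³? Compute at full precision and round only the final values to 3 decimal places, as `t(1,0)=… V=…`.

span = t_max - t_min = 4.2 - 0.82 = 3.380
L(1,0) = 5, L_eff = 1 - 5/255 = 0.980392 (inverted)
t(1,0) = 4.2 - 3.380·0.980392 = 0.886
Σt over all 10·8 pixels = 802531/4250 ≈ 188.8308235
V = pitch²·Σt = 1.3²·802531/4250 = 319.124

t(1,0)=0.886 V=319.124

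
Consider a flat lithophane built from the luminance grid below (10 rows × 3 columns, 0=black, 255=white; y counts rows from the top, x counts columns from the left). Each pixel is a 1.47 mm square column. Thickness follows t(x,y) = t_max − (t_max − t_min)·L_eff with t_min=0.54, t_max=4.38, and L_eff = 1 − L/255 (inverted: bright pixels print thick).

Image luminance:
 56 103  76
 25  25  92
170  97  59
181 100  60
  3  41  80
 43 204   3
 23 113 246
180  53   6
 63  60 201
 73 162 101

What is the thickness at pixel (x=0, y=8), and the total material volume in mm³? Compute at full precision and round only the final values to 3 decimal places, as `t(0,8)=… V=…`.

span = t_max - t_min = 4.38 - 0.54 = 3.840
L(0,8) = 63, L_eff = 1 - 63/255 = 0.752941 (inverted)
t(0,8) = 4.38 - 3.840·0.752941 = 1.489
Σt over all 10·3 pixels = 120793/2125 ≈ 56.8437647
V = pitch²·Σt = 1.47²·120793/2125 = 122.834

t(0,8)=1.489 V=122.834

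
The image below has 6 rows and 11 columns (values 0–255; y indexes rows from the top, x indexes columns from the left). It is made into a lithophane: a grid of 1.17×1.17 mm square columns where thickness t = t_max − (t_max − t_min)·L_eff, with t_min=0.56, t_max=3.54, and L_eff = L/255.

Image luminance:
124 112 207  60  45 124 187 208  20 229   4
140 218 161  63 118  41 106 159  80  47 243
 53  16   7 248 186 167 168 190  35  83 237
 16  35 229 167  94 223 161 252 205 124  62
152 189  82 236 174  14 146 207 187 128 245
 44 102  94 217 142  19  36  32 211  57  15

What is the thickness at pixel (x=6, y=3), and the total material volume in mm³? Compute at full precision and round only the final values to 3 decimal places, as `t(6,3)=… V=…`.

span = t_max - t_min = 3.54 - 0.56 = 2.980
L(6,3) = 161, L_eff = 161/255 = 0.631373
t(6,3) = 3.54 - 2.980·0.631373 = 1.659
Σt over all 6·11 pixels = 1729843/12750 ≈ 135.6739608
V = pitch²·Σt = 1.17²·1729843/12750 = 185.724

t(6,3)=1.659 V=185.724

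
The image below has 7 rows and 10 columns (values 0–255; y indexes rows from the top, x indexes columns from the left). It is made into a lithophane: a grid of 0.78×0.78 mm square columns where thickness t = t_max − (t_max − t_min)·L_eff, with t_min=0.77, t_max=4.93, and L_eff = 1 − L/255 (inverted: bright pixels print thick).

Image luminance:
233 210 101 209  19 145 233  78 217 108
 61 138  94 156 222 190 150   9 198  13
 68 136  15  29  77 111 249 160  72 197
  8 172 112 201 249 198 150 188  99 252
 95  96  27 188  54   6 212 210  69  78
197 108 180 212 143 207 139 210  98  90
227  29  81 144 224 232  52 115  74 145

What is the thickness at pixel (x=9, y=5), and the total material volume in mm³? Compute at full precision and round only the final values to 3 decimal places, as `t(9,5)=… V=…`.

span = t_max - t_min = 4.93 - 0.77 = 4.160
L(9,5) = 90, L_eff = 1 - 90/255 = 0.647059 (inverted)
t(9,5) = 4.93 - 4.160·0.647059 = 2.238
Σt over all 7·10 pixels = 156281/750 ≈ 208.3746667
V = pitch²·Σt = 0.78²·156281/750 = 126.775

t(9,5)=2.238 V=126.775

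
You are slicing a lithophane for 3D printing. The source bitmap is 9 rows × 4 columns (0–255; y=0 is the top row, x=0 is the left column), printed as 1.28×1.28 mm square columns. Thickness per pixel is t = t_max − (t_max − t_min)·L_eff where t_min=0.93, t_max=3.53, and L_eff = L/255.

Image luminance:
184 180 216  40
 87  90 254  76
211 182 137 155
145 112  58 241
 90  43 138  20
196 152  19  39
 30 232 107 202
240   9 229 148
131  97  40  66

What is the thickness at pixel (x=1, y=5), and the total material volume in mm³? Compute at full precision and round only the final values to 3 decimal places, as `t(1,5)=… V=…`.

t(1,5)=1.980 V=131.431

span = t_max - t_min = 3.53 - 0.93 = 2.600
L(1,5) = 152, L_eff = 152/255 = 0.596078
t(1,5) = 3.53 - 2.600·0.596078 = 1.980
Σt over all 9·4 pixels = 34093/425 ≈ 80.2188235
V = pitch²·Σt = 1.28²·34093/425 = 131.431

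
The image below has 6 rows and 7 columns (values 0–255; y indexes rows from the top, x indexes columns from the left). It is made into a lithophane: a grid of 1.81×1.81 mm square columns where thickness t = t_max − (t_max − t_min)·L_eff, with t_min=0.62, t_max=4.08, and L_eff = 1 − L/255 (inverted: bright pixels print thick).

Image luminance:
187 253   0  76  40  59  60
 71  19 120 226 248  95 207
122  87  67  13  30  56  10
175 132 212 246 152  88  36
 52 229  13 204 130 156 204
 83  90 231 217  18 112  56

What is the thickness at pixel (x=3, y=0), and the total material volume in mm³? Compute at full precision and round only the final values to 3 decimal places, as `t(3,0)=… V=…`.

span = t_max - t_min = 4.08 - 0.62 = 3.460
L(3,0) = 76, L_eff = 1 - 76/255 = 0.701961 (inverted)
t(3,0) = 4.08 - 3.460·0.701961 = 1.651
Σt over all 6·7 pixels = 588298/6375 ≈ 92.2820392
V = pitch²·Σt = 1.81²·588298/6375 = 302.325

t(3,0)=1.651 V=302.325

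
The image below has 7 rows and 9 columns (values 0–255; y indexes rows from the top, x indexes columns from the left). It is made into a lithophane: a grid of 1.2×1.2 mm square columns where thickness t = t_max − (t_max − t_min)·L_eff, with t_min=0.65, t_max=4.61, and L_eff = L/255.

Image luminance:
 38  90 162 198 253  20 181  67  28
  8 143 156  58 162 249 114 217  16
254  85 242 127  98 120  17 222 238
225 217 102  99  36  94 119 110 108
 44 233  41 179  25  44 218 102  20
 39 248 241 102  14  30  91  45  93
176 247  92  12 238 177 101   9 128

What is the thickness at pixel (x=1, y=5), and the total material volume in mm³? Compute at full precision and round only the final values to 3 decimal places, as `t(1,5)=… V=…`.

t(1,5)=0.759 V=246.879

span = t_max - t_min = 4.61 - 0.65 = 3.960
L(1,5) = 248, L_eff = 248/255 = 0.972549
t(1,5) = 4.61 - 3.960·0.972549 = 0.759
Σt over all 7·9 pixels = 1457271/8500 ≈ 171.4436471
V = pitch²·Σt = 1.2²·1457271/8500 = 246.879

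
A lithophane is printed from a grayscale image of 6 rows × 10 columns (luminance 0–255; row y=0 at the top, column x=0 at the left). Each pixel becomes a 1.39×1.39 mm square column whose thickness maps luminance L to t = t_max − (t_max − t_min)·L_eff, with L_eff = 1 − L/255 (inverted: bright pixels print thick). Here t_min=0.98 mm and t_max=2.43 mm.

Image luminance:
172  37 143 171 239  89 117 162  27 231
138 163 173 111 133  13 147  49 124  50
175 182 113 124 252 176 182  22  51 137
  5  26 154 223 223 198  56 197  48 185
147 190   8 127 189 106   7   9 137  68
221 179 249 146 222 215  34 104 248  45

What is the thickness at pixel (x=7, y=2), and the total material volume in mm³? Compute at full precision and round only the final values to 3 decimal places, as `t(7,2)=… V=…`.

t(7,2)=1.105 V=200.060

span = t_max - t_min = 2.43 - 0.98 = 1.450
L(7,2) = 22, L_eff = 1 - 22/255 = 0.913725 (inverted)
t(7,2) = 2.43 - 1.450·0.913725 = 1.105
Σt over all 6·10 pixels = 176027/1700 ≈ 103.5452941
V = pitch²·Σt = 1.39²·176027/1700 = 200.060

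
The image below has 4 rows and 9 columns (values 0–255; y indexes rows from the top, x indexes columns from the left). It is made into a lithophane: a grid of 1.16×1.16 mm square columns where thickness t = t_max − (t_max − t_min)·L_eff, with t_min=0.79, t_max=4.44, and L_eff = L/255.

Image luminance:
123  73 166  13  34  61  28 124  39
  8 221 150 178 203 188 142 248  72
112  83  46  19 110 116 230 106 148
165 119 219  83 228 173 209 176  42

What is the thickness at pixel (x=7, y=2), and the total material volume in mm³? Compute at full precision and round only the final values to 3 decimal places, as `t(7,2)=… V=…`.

t(7,2)=2.923 V=129.275

span = t_max - t_min = 4.44 - 0.79 = 3.650
L(7,2) = 106, L_eff = 106/255 = 0.415686
t(7,2) = 4.44 - 3.650·0.415686 = 2.923
Σt over all 4·9 pixels = 163323/1700 ≈ 96.0723529
V = pitch²·Σt = 1.16²·163323/1700 = 129.275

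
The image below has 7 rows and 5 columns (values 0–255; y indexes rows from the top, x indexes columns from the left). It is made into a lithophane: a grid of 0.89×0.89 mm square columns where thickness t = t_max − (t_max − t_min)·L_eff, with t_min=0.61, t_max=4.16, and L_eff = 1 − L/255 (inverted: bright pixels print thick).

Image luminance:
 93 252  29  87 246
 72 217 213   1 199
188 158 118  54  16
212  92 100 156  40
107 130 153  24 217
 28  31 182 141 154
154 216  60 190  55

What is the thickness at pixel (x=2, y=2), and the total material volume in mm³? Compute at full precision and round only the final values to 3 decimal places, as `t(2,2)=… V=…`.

t(2,2)=2.253 V=65.266

span = t_max - t_min = 4.16 - 0.61 = 3.550
L(2,2) = 118, L_eff = 1 - 118/255 = 0.537255 (inverted)
t(2,2) = 4.16 - 3.550·0.537255 = 2.253
Σt over all 7·5 pixels = 21011/255 ≈ 82.3960784
V = pitch²·Σt = 0.89²·21011/255 = 65.266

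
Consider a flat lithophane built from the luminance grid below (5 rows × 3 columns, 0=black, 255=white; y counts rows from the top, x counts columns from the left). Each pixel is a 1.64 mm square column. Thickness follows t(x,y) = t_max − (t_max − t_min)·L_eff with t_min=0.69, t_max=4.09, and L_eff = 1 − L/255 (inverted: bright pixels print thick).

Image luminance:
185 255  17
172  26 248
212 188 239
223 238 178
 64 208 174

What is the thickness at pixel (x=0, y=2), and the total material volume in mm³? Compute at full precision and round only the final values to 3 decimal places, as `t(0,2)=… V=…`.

span = t_max - t_min = 4.09 - 0.69 = 3.400
L(0,2) = 212, L_eff = 1 - 212/255 = 0.168627 (inverted)
t(0,2) = 4.09 - 3.400·0.168627 = 3.517
Σt over all 5·3 pixels = 13613/300 ≈ 45.3766667
V = pitch²·Σt = 1.64²·13613/300 = 122.045

t(0,2)=3.517 V=122.045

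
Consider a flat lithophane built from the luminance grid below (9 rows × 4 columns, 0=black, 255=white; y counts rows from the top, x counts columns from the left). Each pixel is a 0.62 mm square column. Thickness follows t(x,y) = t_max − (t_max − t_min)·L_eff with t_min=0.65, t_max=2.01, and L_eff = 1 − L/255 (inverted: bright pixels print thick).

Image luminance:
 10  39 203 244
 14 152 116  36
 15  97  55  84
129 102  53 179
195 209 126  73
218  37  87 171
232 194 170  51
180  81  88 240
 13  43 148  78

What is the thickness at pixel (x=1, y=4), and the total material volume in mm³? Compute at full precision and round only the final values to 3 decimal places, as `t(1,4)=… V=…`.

t(1,4)=1.765 V=17.528

span = t_max - t_min = 2.01 - 0.65 = 1.360
L(1,4) = 209, L_eff = 1 - 209/255 = 0.180392 (inverted)
t(1,4) = 2.01 - 1.360·0.180392 = 1.765
Σt over all 9·4 pixels = 17099/375 ≈ 45.5973333
V = pitch²·Σt = 0.62²·17099/375 = 17.528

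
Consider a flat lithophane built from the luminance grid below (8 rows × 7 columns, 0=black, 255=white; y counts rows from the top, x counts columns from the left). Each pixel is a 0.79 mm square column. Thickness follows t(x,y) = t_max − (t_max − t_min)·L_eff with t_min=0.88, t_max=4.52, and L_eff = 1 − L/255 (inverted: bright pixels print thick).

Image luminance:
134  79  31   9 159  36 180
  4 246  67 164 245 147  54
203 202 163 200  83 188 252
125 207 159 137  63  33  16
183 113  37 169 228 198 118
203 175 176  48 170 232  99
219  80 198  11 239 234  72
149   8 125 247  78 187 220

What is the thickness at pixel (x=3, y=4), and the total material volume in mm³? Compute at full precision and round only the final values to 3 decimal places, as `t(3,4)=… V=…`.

span = t_max - t_min = 4.52 - 0.88 = 3.640
L(3,4) = 169, L_eff = 1 - 169/255 = 0.337255 (inverted)
t(3,4) = 4.52 - 3.640·0.337255 = 3.292
Σt over all 8·7 pixels = 1024142/6375 ≈ 160.6497255
V = pitch²·Σt = 0.79²·1024142/6375 = 100.261

t(3,4)=3.292 V=100.261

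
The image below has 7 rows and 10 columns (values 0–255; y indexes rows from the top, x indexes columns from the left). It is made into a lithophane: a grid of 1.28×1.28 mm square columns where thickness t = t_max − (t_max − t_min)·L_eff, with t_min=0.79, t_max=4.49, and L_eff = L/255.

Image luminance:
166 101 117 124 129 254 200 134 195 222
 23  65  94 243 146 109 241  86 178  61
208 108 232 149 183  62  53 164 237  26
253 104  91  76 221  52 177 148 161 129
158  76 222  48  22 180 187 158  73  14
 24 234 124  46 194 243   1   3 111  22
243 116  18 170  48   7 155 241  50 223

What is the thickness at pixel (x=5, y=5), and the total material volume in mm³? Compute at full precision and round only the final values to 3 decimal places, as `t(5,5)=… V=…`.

t(5,5)=0.964 V=297.832

span = t_max - t_min = 4.49 - 0.79 = 3.700
L(5,5) = 243, L_eff = 243/255 = 0.952941
t(5,5) = 4.49 - 3.700·0.952941 = 0.964
Σt over all 7·10 pixels = 231772/1275 ≈ 181.7819608
V = pitch²·Σt = 1.28²·231772/1275 = 297.832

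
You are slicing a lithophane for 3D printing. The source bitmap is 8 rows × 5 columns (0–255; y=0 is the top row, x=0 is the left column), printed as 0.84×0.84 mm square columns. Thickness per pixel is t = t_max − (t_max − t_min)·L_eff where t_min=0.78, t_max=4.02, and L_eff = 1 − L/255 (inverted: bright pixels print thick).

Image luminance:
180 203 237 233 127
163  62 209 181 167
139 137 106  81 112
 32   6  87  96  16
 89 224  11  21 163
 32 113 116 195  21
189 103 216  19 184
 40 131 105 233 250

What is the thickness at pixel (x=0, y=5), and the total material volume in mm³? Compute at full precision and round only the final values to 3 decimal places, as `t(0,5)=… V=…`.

t(0,5)=1.187 V=67.101

span = t_max - t_min = 4.02 - 0.78 = 3.240
L(0,5) = 32, L_eff = 1 - 32/255 = 0.874510 (inverted)
t(0,5) = 4.02 - 3.240·0.874510 = 1.187
Σt over all 8·5 pixels = 202083/2125 ≈ 95.0978824
V = pitch²·Σt = 0.84²·202083/2125 = 67.101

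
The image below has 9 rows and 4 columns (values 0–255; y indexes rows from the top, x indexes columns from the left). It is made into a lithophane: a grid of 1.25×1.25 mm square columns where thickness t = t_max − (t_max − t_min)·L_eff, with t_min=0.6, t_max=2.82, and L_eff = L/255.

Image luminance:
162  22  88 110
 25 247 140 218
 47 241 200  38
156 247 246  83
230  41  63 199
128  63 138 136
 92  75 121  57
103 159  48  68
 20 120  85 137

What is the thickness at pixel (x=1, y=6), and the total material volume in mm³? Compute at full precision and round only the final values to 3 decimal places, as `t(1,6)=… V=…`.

t(1,6)=2.167 V=99.411

span = t_max - t_min = 2.82 - 0.6 = 2.220
L(1,6) = 75, L_eff = 75/255 = 0.294118
t(1,6) = 2.82 - 2.220·0.294118 = 2.167
Σt over all 9·4 pixels = 270399/4250 ≈ 63.6232941
V = pitch²·Σt = 1.25²·270399/4250 = 99.411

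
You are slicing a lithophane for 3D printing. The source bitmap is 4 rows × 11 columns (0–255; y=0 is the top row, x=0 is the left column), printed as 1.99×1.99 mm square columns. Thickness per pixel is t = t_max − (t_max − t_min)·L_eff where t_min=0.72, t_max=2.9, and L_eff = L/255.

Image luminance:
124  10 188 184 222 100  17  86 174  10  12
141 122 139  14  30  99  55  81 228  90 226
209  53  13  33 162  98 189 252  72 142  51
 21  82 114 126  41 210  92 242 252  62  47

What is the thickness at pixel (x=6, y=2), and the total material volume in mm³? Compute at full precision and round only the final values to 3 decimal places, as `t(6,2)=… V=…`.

t(6,2)=1.284 V=338.912

span = t_max - t_min = 2.9 - 0.72 = 2.180
L(6,2) = 189, L_eff = 189/255 = 0.741176
t(6,2) = 2.9 - 2.180·0.741176 = 1.284
Σt over all 4·11 pixels = 218233/2550 ≈ 85.5815686
V = pitch²·Σt = 1.99²·218233/2550 = 338.912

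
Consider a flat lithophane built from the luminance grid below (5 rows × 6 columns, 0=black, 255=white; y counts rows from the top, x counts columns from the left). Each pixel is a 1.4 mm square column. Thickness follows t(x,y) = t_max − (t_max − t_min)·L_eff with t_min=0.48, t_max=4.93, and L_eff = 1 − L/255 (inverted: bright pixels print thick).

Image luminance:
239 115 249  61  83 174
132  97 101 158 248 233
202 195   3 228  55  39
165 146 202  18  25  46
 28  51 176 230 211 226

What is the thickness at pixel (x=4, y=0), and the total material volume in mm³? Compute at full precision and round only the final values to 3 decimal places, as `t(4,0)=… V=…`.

t(4,0)=1.928 V=169.691

span = t_max - t_min = 4.93 - 0.48 = 4.450
L(4,0) = 83, L_eff = 1 - 83/255 = 0.674510 (inverted)
t(4,0) = 4.93 - 4.450·0.674510 = 1.928
Σt over all 5·6 pixels = 110386/1275 ≈ 86.5772549
V = pitch²·Σt = 1.4²·110386/1275 = 169.691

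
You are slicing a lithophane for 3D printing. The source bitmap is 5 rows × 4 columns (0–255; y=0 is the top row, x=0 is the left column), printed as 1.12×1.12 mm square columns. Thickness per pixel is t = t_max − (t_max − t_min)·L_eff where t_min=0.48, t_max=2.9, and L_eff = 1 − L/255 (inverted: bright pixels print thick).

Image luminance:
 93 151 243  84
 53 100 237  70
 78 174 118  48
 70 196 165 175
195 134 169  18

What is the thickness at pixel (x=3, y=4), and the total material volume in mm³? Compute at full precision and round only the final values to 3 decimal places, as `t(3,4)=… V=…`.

span = t_max - t_min = 2.9 - 0.48 = 2.420
L(3,4) = 18, L_eff = 1 - 18/255 = 0.929412 (inverted)
t(3,4) = 2.9 - 2.420·0.929412 = 0.651
Σt over all 5·4 pixels = 144497/4250 ≈ 33.9992941
V = pitch²·Σt = 1.12²·144497/4250 = 42.649

t(3,4)=0.651 V=42.649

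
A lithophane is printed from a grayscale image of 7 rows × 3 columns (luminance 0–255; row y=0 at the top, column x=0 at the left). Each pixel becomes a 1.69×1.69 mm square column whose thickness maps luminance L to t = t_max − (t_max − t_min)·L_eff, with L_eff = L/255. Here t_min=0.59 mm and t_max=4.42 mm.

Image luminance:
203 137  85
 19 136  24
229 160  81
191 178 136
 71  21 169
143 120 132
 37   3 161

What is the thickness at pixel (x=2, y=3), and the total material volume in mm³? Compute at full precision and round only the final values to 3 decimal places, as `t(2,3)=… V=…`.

span = t_max - t_min = 4.42 - 0.59 = 3.830
L(2,3) = 136, L_eff = 136/255 = 0.533333
t(2,3) = 4.42 - 3.830·0.533333 = 2.377
Σt over all 7·3 pixels = 238987/4250 ≈ 56.2322353
V = pitch²·Σt = 1.69²·238987/4250 = 160.605

t(2,3)=2.377 V=160.605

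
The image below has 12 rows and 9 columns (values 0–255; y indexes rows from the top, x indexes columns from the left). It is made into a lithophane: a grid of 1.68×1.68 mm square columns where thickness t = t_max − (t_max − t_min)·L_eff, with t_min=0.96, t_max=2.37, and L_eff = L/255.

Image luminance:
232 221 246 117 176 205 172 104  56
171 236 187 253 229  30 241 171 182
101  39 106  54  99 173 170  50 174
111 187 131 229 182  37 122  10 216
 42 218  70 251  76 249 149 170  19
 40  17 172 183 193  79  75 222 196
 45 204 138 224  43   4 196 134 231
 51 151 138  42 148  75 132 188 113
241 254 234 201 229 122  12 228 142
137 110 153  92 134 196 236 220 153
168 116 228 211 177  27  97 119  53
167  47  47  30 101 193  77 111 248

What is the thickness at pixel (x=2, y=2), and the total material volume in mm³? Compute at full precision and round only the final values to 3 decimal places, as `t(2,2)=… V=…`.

t(2,2)=1.784 V=481.945

span = t_max - t_min = 2.37 - 0.96 = 1.410
L(2,2) = 106, L_eff = 106/255 = 0.415686
t(2,2) = 2.37 - 1.410·0.415686 = 1.784
Σt over all 12·9 pixels = 1451437/8500 ≈ 170.7572941
V = pitch²·Σt = 1.68²·1451437/8500 = 481.945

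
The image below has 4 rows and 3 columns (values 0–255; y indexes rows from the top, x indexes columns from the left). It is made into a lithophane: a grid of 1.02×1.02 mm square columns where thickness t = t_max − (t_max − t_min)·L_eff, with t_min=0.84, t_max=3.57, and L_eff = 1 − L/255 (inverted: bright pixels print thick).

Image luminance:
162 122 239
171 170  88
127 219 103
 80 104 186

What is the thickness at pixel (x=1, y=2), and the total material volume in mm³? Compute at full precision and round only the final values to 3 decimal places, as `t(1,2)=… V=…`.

span = t_max - t_min = 3.57 - 0.84 = 2.730
L(1,2) = 219, L_eff = 1 - 219/255 = 0.141176 (inverted)
t(1,2) = 3.57 - 2.730·0.141176 = 3.185
Σt over all 4·3 pixels = 246841/8500 ≈ 29.0401176
V = pitch²·Σt = 1.02²·246841/8500 = 30.213

t(1,2)=3.185 V=30.213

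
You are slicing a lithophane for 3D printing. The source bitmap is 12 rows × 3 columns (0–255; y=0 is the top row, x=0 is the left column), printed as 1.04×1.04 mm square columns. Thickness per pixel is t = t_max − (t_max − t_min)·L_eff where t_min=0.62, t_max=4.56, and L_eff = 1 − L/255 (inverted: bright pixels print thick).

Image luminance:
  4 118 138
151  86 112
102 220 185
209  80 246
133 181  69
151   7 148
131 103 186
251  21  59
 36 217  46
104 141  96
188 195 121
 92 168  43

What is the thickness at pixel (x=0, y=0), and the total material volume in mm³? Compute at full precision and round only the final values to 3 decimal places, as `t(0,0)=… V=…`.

t(0,0)=0.682 V=99.979

span = t_max - t_min = 4.56 - 0.62 = 3.940
L(0,0) = 4, L_eff = 1 - 4/255 = 0.984314 (inverted)
t(0,0) = 4.56 - 3.940·0.984314 = 0.682
Σt over all 12·3 pixels = 589283/6375 ≈ 92.4365490
V = pitch²·Σt = 1.04²·589283/6375 = 99.979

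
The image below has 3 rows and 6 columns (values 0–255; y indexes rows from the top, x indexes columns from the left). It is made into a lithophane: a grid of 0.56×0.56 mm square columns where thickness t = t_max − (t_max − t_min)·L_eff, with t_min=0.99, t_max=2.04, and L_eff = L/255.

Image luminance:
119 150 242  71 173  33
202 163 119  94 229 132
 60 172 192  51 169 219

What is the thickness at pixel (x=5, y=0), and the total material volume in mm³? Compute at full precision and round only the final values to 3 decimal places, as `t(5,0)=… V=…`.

span = t_max - t_min = 2.04 - 0.99 = 1.050
L(5,0) = 33, L_eff = 33/255 = 0.129412
t(5,0) = 2.04 - 1.050·0.129412 = 1.904
Σt over all 3·6 pixels = 22147/850 ≈ 26.0552941
V = pitch²·Σt = 0.56²·22147/850 = 8.171

t(5,0)=1.904 V=8.171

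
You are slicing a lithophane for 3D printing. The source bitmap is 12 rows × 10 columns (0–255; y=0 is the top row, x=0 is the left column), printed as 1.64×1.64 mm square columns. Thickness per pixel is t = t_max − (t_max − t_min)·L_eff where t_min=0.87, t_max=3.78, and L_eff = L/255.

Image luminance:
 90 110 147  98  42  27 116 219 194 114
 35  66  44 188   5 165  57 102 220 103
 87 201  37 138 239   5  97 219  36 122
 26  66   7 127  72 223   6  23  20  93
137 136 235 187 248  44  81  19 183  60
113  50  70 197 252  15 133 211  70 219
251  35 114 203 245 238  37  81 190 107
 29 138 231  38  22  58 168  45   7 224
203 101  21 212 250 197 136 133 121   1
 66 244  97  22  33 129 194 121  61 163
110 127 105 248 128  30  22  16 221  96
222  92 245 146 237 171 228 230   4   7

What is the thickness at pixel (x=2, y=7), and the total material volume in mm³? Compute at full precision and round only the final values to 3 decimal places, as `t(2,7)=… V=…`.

span = t_max - t_min = 3.78 - 0.87 = 2.910
L(2,7) = 231, L_eff = 231/255 = 0.905882
t(2,7) = 3.78 - 2.910·0.905882 = 1.144
Σt over all 12·10 pixels = 290.446
V = pitch²·Σt = 1.64²·290.446 = 781.184

t(2,7)=1.144 V=781.184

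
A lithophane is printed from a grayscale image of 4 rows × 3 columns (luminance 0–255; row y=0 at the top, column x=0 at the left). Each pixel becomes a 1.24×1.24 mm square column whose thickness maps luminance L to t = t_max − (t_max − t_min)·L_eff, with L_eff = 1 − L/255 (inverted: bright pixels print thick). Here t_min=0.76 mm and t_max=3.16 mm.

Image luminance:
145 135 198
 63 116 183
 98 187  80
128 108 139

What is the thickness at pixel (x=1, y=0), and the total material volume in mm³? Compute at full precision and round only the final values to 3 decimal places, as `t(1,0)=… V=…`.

t(1,0)=2.031 V=36.888

span = t_max - t_min = 3.16 - 0.76 = 2.400
L(1,0) = 135, L_eff = 1 - 135/255 = 0.470588 (inverted)
t(1,0) = 3.16 - 2.400·0.470588 = 2.031
Σt over all 4·3 pixels = 10196/425 ≈ 23.9905882
V = pitch²·Σt = 1.24²·10196/425 = 36.888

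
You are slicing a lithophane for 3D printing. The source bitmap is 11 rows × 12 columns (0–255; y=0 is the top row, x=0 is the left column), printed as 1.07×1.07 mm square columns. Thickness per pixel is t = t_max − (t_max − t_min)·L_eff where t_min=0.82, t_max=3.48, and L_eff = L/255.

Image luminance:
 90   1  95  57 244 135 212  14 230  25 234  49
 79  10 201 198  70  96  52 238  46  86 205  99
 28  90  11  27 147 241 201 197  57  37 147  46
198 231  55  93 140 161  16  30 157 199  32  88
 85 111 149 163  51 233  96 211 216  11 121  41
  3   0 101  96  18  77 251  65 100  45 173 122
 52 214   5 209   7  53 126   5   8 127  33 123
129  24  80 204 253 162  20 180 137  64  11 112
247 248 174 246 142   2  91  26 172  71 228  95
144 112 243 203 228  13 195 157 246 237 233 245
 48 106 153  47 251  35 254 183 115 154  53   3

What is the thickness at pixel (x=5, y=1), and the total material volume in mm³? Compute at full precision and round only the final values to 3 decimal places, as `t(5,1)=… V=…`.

t(5,1)=2.479 V=338.752

span = t_max - t_min = 3.48 - 0.82 = 2.660
L(5,1) = 96, L_eff = 96/255 = 0.376471
t(5,1) = 3.48 - 2.660·0.376471 = 2.479
Σt over all 11·12 pixels = 628744/2125 ≈ 295.8795294
V = pitch²·Σt = 1.07²·628744/2125 = 338.752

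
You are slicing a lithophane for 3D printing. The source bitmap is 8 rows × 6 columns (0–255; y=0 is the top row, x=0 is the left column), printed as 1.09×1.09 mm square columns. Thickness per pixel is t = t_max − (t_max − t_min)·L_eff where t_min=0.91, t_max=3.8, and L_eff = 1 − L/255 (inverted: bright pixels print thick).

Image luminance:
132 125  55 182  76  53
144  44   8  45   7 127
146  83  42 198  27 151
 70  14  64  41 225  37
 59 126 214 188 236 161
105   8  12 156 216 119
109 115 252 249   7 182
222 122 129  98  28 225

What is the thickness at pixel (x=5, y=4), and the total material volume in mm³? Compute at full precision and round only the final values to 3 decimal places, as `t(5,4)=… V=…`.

t(5,4)=2.735 V=125.066

span = t_max - t_min = 3.8 - 0.91 = 2.890
L(5,4) = 161, L_eff = 1 - 161/255 = 0.368627 (inverted)
t(5,4) = 3.8 - 2.890·0.368627 = 2.735
Σt over all 8·6 pixels = 78949/750 ≈ 105.2653333
V = pitch²·Σt = 1.09²·78949/750 = 125.066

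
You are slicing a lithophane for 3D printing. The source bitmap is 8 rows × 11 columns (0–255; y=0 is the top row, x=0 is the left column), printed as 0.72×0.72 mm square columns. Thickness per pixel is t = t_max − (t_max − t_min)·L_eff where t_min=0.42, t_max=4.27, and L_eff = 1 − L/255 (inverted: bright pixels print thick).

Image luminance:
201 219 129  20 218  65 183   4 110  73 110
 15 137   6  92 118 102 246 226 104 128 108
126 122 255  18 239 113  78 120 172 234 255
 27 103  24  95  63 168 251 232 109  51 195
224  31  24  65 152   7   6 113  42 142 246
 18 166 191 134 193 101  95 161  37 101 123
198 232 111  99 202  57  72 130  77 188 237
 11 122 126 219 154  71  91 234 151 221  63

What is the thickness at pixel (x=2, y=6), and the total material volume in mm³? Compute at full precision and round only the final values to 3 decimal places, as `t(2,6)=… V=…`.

span = t_max - t_min = 4.27 - 0.42 = 3.850
L(2,6) = 111, L_eff = 1 - 111/255 = 0.564706 (inverted)
t(2,6) = 4.27 - 3.850·0.564706 = 2.096
Σt over all 8·11 pixels = 20867/102 ≈ 204.5784314
V = pitch²·Σt = 0.72²·20867/102 = 106.053

t(2,6)=2.096 V=106.053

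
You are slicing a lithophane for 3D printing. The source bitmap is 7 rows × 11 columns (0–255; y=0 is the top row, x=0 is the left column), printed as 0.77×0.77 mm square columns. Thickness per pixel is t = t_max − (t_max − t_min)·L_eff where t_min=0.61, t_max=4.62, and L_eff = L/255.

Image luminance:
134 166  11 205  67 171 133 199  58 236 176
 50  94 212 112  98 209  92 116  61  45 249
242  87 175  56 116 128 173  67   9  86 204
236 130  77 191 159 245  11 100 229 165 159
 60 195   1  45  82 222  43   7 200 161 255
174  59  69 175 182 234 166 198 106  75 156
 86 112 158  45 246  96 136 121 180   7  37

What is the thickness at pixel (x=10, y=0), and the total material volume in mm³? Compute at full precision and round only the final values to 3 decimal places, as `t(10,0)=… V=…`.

span = t_max - t_min = 4.62 - 0.61 = 4.010
L(10,0) = 176, L_eff = 176/255 = 0.690196
t(10,0) = 4.62 - 4.010·0.690196 = 1.852
Σt over all 7·11 pixels = 2525071/12750 ≈ 198.0447843
V = pitch²·Σt = 0.77²·2525071/12750 = 117.421

t(10,0)=1.852 V=117.421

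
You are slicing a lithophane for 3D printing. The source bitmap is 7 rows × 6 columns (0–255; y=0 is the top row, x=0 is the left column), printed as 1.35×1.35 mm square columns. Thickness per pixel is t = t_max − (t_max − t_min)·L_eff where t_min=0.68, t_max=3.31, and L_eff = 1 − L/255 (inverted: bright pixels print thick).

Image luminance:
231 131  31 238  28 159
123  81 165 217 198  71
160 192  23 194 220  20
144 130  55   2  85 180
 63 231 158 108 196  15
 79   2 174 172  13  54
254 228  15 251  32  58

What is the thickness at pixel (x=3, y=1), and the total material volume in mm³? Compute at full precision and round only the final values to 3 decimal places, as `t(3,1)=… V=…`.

t(3,1)=2.918 V=149.437

span = t_max - t_min = 3.31 - 0.68 = 2.630
L(3,1) = 217, L_eff = 1 - 217/255 = 0.149020 (inverted)
t(3,1) = 3.31 - 2.630·0.149020 = 2.918
Σt over all 7·6 pixels = 696961/8500 ≈ 81.9954118
V = pitch²·Σt = 1.35²·696961/8500 = 149.437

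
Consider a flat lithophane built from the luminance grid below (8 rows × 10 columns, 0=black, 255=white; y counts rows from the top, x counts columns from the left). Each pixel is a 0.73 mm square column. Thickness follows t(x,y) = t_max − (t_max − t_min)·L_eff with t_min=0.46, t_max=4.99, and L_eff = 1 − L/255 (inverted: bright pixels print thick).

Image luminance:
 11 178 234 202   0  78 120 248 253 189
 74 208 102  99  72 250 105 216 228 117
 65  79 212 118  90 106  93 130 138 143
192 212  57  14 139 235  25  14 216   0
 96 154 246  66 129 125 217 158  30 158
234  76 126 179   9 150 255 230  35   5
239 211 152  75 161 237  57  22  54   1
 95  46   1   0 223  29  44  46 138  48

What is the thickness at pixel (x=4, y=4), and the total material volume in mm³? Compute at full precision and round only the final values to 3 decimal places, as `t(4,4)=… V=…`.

t(4,4)=2.752 V=112.565

span = t_max - t_min = 4.99 - 0.46 = 4.530
L(4,4) = 129, L_eff = 1 - 129/255 = 0.494118 (inverted)
t(4,4) = 4.99 - 4.530·0.494118 = 2.752
Σt over all 8·10 pixels = 1795469/8500 ≈ 211.2316471
V = pitch²·Σt = 0.73²·1795469/8500 = 112.565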